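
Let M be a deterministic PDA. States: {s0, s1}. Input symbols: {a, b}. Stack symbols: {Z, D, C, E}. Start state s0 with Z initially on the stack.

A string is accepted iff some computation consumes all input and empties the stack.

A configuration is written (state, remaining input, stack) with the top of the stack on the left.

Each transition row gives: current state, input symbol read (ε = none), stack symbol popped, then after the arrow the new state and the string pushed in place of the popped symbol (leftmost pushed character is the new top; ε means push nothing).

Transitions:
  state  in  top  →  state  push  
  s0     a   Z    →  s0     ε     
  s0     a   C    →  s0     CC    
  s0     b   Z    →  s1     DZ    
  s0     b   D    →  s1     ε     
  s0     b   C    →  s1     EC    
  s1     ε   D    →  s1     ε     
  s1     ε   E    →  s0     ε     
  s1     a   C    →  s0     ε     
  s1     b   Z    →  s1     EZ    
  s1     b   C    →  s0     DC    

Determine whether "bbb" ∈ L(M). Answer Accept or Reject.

(s0, bbb, Z) ⊢ (s1, bb, DZ) ⊢ (s1, bb, Z) ⊢ (s1, b, EZ) ⊢ (s0, b, Z) ⊢ (s1, ε, DZ) ⊢ (s1, ε, Z)
All input consumed; stack is Z, not empty, and no further ε-move applies.

Reject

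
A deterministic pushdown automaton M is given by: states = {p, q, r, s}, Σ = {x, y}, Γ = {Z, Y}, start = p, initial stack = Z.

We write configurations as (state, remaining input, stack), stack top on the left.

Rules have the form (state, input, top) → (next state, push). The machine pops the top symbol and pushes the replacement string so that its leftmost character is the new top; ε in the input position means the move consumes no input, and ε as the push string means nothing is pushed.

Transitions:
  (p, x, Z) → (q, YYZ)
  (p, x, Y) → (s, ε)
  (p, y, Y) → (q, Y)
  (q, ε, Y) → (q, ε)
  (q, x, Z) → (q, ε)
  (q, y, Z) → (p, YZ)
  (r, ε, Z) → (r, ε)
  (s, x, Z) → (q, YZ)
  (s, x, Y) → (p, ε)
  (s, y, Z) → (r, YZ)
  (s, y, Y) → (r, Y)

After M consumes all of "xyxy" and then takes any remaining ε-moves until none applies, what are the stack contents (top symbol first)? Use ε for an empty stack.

YZ

(p, xyxy, Z)
  read x, top Z: go to q, push YYZ → (q, yxy, YYZ)
  ε-move, top Y: go to q, push ε → (q, yxy, YZ)
  ε-move, top Y: go to q, push ε → (q, yxy, Z)
  read y, top Z: go to p, push YZ → (p, xy, YZ)
  read x, top Y: go to s, push ε → (s, y, Z)
  read y, top Z: go to r, push YZ → (r, ε, YZ)
All input consumed in state r with stack YZ.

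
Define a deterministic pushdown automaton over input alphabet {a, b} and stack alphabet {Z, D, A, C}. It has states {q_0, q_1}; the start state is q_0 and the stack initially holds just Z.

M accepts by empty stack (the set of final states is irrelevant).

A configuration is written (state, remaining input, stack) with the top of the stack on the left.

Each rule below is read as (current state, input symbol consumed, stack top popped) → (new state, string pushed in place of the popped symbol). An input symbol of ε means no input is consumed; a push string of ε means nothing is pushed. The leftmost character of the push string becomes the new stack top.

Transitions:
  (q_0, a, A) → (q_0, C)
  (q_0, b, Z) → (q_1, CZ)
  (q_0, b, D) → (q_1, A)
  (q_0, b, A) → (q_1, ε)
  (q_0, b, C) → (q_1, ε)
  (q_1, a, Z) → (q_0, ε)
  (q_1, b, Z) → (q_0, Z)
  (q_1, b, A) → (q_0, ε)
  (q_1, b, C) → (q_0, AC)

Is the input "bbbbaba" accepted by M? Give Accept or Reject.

(q_0, bbbbaba, Z)
  read b, top Z: go to q_1, push CZ → (q_1, bbbaba, CZ)
  read b, top C: go to q_0, push AC → (q_0, bbaba, ACZ)
  read b, top A: go to q_1, push ε → (q_1, baba, CZ)
  read b, top C: go to q_0, push AC → (q_0, aba, ACZ)
  read a, top A: go to q_0, push C → (q_0, ba, CCZ)
  read b, top C: go to q_1, push ε → (q_1, a, CZ)
No transition applies at (q_1, a, CZ); input not fully consumed.

Reject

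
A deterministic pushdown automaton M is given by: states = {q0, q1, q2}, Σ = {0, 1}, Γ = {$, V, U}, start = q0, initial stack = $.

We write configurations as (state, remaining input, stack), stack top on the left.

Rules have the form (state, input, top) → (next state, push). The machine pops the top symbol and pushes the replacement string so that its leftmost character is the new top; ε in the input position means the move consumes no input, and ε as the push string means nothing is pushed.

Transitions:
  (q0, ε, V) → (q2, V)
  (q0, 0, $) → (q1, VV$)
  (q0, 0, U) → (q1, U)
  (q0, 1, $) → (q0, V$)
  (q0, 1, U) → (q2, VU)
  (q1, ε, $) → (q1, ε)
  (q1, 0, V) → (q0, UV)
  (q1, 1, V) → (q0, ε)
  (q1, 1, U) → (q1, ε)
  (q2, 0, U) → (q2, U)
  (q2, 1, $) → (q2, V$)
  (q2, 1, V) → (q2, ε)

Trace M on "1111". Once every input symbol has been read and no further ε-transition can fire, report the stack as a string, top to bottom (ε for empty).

$

(q0, 1111, $)
  read 1, top $: go to q0, push V$ → (q0, 111, V$)
  ε-move, top V: go to q2, push V → (q2, 111, V$)
  read 1, top V: go to q2, push ε → (q2, 11, $)
  read 1, top $: go to q2, push V$ → (q2, 1, V$)
  read 1, top V: go to q2, push ε → (q2, ε, $)
All input consumed in state q2 with stack $.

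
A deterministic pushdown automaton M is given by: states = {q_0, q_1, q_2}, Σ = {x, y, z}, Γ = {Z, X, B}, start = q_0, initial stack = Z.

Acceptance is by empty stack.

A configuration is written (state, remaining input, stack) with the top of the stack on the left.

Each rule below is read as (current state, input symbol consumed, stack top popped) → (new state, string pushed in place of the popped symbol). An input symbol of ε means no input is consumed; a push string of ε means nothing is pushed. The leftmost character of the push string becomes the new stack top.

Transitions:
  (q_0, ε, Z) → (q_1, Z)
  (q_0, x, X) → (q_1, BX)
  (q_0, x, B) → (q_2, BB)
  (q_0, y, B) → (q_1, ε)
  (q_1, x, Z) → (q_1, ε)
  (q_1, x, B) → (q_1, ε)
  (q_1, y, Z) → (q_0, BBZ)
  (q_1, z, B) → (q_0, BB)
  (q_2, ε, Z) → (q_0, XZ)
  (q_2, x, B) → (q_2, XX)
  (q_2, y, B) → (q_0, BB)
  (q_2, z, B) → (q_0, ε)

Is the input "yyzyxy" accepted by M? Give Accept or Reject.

Reject

(q_0, yyzyxy, Z)
  ε-move, top Z: go to q_1, push Z → (q_1, yyzyxy, Z)
  read y, top Z: go to q_0, push BBZ → (q_0, yzyxy, BBZ)
  read y, top B: go to q_1, push ε → (q_1, zyxy, BZ)
  read z, top B: go to q_0, push BB → (q_0, yxy, BBZ)
  read y, top B: go to q_1, push ε → (q_1, xy, BZ)
  read x, top B: go to q_1, push ε → (q_1, y, Z)
  read y, top Z: go to q_0, push BBZ → (q_0, ε, BBZ)
All input consumed; stack is BBZ, not empty, and no further ε-move applies.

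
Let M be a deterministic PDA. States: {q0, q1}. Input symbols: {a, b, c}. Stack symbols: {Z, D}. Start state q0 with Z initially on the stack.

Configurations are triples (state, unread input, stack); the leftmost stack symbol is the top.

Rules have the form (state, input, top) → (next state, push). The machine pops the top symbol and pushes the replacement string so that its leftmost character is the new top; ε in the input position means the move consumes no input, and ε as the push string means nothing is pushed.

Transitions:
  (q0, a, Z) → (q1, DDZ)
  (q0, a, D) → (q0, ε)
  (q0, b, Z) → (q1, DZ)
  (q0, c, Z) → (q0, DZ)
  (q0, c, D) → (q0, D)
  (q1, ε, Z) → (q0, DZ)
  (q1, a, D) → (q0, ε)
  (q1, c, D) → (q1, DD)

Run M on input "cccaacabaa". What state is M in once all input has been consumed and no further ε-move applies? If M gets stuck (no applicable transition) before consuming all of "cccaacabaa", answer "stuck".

(q0, cccaacabaa, Z)
  read c, top Z: go to q0, push DZ → (q0, ccaacabaa, DZ)
  read c, top D: go to q0, push D → (q0, caacabaa, DZ)
  read c, top D: go to q0, push D → (q0, aacabaa, DZ)
  read a, top D: go to q0, push ε → (q0, acabaa, Z)
  read a, top Z: go to q1, push DDZ → (q1, cabaa, DDZ)
  read c, top D: go to q1, push DD → (q1, abaa, DDDZ)
  read a, top D: go to q0, push ε → (q0, baa, DDZ)
No transition for (q0, b, top D); M blocks with input baa remaining.

stuck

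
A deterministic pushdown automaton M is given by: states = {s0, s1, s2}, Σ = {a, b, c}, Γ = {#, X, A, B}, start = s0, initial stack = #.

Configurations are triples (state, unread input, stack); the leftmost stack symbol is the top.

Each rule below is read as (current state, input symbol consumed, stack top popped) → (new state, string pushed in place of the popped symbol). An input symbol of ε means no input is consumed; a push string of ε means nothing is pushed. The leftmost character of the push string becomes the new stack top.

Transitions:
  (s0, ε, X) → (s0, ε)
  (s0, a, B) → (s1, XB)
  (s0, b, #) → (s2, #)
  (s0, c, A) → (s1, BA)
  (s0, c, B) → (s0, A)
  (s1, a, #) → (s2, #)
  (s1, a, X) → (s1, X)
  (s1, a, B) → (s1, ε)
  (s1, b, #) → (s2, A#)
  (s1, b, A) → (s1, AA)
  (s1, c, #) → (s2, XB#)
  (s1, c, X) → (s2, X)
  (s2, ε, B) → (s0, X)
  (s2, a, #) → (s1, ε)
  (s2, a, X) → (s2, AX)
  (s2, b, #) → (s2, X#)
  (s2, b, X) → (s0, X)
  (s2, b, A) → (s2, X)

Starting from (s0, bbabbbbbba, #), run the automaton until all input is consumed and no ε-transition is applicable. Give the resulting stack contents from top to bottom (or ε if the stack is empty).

ε

(s0, bbabbbbbba, #) ⊢ (s2, babbbbbba, #) ⊢ (s2, abbbbbba, X#) ⊢ (s2, bbbbbba, AX#) ⊢ (s2, bbbbba, XX#) ⊢ (s0, bbbba, XX#) ⊢ (s0, bbbba, X#) ⊢ (s0, bbbba, #) ⊢ (s2, bbba, #) ⊢ (s2, bba, X#) ⊢ (s0, ba, X#) ⊢ (s0, ba, #) ⊢ (s2, a, #) ⊢ (s1, ε, ε)
All input consumed in state s1 with stack ε.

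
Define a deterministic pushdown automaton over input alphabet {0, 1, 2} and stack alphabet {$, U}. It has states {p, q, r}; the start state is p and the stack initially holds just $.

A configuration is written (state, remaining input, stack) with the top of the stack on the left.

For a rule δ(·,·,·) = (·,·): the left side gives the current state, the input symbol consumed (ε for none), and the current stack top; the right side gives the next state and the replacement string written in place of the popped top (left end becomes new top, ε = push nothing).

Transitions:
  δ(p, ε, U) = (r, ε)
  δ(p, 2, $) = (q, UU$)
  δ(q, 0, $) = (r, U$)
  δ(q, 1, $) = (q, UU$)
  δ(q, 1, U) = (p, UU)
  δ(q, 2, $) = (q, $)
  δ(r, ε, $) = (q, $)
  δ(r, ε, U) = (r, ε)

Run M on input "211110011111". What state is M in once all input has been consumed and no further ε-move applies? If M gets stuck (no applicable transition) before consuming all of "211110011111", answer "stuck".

stuck

(p, 211110011111, $) ⊢ (q, 11110011111, UU$) ⊢ (p, 1110011111, UUU$) ⊢ (r, 1110011111, UU$) ⊢ (r, 1110011111, U$) ⊢ (r, 1110011111, $) ⊢ (q, 1110011111, $) ⊢ (q, 110011111, UU$) ⊢ (p, 10011111, UUU$) ⊢ (r, 10011111, UU$) ⊢ (r, 10011111, U$) ⊢ (r, 10011111, $) ⊢ (q, 10011111, $) ⊢ (q, 0011111, UU$)
No transition for (q, 0, top U); M blocks with input 0011111 remaining.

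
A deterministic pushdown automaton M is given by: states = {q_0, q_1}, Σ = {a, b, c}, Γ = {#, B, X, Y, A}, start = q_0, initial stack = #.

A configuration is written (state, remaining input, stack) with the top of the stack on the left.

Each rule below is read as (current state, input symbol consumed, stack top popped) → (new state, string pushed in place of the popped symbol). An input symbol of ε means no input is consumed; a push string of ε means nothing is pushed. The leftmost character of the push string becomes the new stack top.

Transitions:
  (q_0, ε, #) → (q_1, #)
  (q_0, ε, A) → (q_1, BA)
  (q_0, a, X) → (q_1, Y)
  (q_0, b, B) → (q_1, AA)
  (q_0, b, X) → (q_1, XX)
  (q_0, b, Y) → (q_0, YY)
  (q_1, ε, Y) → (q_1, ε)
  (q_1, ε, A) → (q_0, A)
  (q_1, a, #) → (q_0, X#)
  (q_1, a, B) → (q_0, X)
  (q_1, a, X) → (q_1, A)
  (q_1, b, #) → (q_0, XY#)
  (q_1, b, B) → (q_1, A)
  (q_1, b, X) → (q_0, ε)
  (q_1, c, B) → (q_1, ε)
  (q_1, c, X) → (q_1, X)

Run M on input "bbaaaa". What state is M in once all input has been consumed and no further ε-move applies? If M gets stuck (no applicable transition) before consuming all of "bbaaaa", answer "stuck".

q_0

(q_0, bbaaaa, #) ⊢ (q_1, bbaaaa, #) ⊢ (q_0, baaaa, XY#) ⊢ (q_1, aaaa, XXY#) ⊢ (q_1, aaa, AXY#) ⊢ (q_0, aaa, AXY#) ⊢ (q_1, aaa, BAXY#) ⊢ (q_0, aa, XAXY#) ⊢ (q_1, a, YAXY#) ⊢ (q_1, a, AXY#) ⊢ (q_0, a, AXY#) ⊢ (q_1, a, BAXY#) ⊢ (q_0, ε, XAXY#)
All input consumed; M is in state q_0.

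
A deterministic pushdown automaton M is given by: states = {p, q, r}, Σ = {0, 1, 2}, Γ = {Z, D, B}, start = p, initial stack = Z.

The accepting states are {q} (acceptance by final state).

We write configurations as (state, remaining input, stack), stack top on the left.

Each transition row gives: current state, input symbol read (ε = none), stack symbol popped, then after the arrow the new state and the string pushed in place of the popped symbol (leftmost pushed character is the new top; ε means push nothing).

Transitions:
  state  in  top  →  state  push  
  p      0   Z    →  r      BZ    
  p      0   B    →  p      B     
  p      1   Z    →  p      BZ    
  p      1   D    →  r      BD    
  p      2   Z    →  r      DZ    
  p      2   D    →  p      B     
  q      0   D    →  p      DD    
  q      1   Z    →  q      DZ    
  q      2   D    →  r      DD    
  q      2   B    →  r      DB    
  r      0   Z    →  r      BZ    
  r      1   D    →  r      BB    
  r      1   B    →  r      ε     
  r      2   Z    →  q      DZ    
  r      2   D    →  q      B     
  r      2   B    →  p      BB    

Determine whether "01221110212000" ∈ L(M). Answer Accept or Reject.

(p, 01221110212000, Z)
  read 0, top Z: go to r, push BZ → (r, 1221110212000, BZ)
  read 1, top B: go to r, push ε → (r, 221110212000, Z)
  read 2, top Z: go to q, push DZ → (q, 21110212000, DZ)
  read 2, top D: go to r, push DD → (r, 1110212000, DDZ)
  read 1, top D: go to r, push BB → (r, 110212000, BBDZ)
  read 1, top B: go to r, push ε → (r, 10212000, BDZ)
  read 1, top B: go to r, push ε → (r, 0212000, DZ)
No transition applies at (r, 0212000, DZ); input not fully consumed.

Reject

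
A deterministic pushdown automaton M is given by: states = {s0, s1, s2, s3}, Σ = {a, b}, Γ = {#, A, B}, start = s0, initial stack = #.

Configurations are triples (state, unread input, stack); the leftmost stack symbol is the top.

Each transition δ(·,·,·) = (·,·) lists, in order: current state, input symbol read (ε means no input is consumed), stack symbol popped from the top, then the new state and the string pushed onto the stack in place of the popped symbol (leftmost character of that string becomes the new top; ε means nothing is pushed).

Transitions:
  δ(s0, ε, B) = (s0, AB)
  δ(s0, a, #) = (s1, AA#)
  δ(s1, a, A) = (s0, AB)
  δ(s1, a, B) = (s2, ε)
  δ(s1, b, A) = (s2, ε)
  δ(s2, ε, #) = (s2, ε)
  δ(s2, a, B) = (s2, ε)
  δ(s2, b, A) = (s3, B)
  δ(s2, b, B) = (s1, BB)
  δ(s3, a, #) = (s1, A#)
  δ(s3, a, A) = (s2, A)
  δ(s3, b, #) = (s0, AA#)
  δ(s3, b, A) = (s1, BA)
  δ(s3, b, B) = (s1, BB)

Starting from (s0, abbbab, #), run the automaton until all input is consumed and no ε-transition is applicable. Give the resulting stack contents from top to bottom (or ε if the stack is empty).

(s0, abbbab, #)
  read a, top #: go to s1, push AA# → (s1, bbbab, AA#)
  read b, top A: go to s2, push ε → (s2, bbab, A#)
  read b, top A: go to s3, push B → (s3, bab, B#)
  read b, top B: go to s1, push BB → (s1, ab, BB#)
  read a, top B: go to s2, push ε → (s2, b, B#)
  read b, top B: go to s1, push BB → (s1, ε, BB#)
All input consumed in state s1 with stack BB#.

BB#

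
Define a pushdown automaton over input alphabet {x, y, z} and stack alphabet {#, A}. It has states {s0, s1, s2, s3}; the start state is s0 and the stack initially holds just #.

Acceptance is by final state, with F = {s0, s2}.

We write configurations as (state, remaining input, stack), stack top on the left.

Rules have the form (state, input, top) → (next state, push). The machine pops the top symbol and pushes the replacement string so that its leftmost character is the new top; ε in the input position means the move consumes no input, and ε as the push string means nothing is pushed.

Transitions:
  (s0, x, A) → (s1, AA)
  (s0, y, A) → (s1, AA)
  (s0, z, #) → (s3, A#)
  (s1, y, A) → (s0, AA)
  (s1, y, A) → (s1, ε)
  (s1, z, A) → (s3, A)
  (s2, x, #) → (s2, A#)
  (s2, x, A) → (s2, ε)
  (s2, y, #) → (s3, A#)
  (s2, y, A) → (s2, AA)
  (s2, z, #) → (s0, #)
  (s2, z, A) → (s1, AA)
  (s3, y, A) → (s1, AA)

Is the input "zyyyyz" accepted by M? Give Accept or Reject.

No computation consumes all input and reaches a final state.

Reject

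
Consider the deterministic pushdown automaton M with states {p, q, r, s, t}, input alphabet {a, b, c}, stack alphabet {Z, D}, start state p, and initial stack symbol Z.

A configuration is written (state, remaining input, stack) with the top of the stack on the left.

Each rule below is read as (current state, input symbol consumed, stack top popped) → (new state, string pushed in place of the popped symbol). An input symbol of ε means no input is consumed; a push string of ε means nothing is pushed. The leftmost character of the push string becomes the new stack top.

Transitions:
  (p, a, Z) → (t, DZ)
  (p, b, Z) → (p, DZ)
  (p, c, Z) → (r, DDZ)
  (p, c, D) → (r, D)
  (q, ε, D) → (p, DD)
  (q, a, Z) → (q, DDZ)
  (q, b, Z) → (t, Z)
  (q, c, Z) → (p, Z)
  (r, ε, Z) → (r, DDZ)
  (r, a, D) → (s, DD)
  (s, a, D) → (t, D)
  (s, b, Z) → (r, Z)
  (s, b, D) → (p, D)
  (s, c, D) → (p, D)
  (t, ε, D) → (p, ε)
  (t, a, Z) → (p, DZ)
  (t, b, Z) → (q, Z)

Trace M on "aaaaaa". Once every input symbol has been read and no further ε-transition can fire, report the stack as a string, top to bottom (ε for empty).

(p, aaaaaa, Z)
  read a, top Z: go to t, push DZ → (t, aaaaa, DZ)
  ε-move, top D: go to p, push ε → (p, aaaaa, Z)
  read a, top Z: go to t, push DZ → (t, aaaa, DZ)
  ε-move, top D: go to p, push ε → (p, aaaa, Z)
  read a, top Z: go to t, push DZ → (t, aaa, DZ)
  ε-move, top D: go to p, push ε → (p, aaa, Z)
  read a, top Z: go to t, push DZ → (t, aa, DZ)
  ε-move, top D: go to p, push ε → (p, aa, Z)
  read a, top Z: go to t, push DZ → (t, a, DZ)
  ε-move, top D: go to p, push ε → (p, a, Z)
  read a, top Z: go to t, push DZ → (t, ε, DZ)
  ε-move, top D: go to p, push ε → (p, ε, Z)
All input consumed in state p with stack Z.

Z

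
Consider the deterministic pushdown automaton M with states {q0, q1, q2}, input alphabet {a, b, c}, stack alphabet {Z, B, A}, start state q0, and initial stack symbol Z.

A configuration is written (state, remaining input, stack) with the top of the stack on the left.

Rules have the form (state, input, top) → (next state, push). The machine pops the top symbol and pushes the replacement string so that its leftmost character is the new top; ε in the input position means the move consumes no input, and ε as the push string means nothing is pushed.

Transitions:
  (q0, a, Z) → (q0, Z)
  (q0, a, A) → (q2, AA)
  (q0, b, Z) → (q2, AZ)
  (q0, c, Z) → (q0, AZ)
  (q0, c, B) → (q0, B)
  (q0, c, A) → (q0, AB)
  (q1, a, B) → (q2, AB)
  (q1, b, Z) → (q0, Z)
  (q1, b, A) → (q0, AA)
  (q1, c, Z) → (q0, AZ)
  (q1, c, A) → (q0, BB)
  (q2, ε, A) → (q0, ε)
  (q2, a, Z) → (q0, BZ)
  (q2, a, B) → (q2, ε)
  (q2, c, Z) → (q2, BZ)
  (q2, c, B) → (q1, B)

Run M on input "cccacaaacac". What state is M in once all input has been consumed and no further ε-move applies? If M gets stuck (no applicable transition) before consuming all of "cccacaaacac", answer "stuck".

(q0, cccacaaacac, Z)
  read c, top Z: go to q0, push AZ → (q0, ccacaaacac, AZ)
  read c, top A: go to q0, push AB → (q0, cacaaacac, ABZ)
  read c, top A: go to q0, push AB → (q0, acaaacac, ABBZ)
  read a, top A: go to q2, push AA → (q2, caaacac, AABBZ)
  ε-move, top A: go to q0, push ε → (q0, caaacac, ABBZ)
  read c, top A: go to q0, push AB → (q0, aaacac, ABBBZ)
  read a, top A: go to q2, push AA → (q2, aacac, AABBBZ)
  ε-move, top A: go to q0, push ε → (q0, aacac, ABBBZ)
  read a, top A: go to q2, push AA → (q2, acac, AABBBZ)
  ε-move, top A: go to q0, push ε → (q0, acac, ABBBZ)
  read a, top A: go to q2, push AA → (q2, cac, AABBBZ)
  ε-move, top A: go to q0, push ε → (q0, cac, ABBBZ)
  read c, top A: go to q0, push AB → (q0, ac, ABBBBZ)
  read a, top A: go to q2, push AA → (q2, c, AABBBBZ)
  ε-move, top A: go to q0, push ε → (q0, c, ABBBBZ)
  read c, top A: go to q0, push AB → (q0, ε, ABBBBBZ)
All input consumed; M is in state q0.

q0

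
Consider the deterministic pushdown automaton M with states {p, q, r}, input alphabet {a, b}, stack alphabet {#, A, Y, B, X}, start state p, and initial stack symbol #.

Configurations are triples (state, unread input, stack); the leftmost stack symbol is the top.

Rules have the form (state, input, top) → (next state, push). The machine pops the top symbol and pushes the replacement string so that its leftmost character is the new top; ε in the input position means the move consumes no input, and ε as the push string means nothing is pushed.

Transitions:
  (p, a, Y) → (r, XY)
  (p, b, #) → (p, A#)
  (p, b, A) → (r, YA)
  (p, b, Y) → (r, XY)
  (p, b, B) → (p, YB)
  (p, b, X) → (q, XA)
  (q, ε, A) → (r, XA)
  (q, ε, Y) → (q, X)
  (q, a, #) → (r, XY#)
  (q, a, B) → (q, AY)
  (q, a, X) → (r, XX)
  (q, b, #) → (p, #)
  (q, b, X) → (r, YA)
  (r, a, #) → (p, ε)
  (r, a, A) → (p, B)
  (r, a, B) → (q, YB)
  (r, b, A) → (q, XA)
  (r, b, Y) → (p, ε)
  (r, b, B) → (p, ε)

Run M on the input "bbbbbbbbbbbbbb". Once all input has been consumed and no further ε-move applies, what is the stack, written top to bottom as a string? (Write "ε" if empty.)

(p, bbbbbbbbbbbbbb, #)
  read b, top #: go to p, push A# → (p, bbbbbbbbbbbbb, A#)
  read b, top A: go to r, push YA → (r, bbbbbbbbbbbb, YA#)
  read b, top Y: go to p, push ε → (p, bbbbbbbbbbb, A#)
  read b, top A: go to r, push YA → (r, bbbbbbbbbb, YA#)
  read b, top Y: go to p, push ε → (p, bbbbbbbbb, A#)
  read b, top A: go to r, push YA → (r, bbbbbbbb, YA#)
  read b, top Y: go to p, push ε → (p, bbbbbbb, A#)
  read b, top A: go to r, push YA → (r, bbbbbb, YA#)
  read b, top Y: go to p, push ε → (p, bbbbb, A#)
  read b, top A: go to r, push YA → (r, bbbb, YA#)
  read b, top Y: go to p, push ε → (p, bbb, A#)
  read b, top A: go to r, push YA → (r, bb, YA#)
  read b, top Y: go to p, push ε → (p, b, A#)
  read b, top A: go to r, push YA → (r, ε, YA#)
All input consumed in state r with stack YA#.

YA#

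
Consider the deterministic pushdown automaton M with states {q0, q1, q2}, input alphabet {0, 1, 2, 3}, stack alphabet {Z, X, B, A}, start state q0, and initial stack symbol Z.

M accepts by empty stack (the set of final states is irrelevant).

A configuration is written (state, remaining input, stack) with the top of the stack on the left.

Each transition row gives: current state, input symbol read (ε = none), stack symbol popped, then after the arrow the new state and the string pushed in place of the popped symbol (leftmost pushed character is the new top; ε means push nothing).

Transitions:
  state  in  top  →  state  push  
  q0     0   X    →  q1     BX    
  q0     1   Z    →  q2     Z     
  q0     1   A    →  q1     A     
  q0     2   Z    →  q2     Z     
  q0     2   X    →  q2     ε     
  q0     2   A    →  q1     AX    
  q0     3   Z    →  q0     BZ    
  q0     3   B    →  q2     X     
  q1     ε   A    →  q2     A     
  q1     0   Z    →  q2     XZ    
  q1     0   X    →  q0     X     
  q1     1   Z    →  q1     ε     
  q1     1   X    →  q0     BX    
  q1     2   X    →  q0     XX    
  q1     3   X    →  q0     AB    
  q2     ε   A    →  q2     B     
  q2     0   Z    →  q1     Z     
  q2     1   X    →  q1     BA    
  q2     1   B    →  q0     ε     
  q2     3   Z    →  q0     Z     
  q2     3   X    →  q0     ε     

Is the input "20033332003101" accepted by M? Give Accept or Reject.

(q0, 20033332003101, Z)
  read 2, top Z: go to q2, push Z → (q2, 0033332003101, Z)
  read 0, top Z: go to q1, push Z → (q1, 033332003101, Z)
  read 0, top Z: go to q2, push XZ → (q2, 33332003101, XZ)
  read 3, top X: go to q0, push ε → (q0, 3332003101, Z)
  read 3, top Z: go to q0, push BZ → (q0, 332003101, BZ)
  read 3, top B: go to q2, push X → (q2, 32003101, XZ)
  read 3, top X: go to q0, push ε → (q0, 2003101, Z)
  read 2, top Z: go to q2, push Z → (q2, 003101, Z)
  read 0, top Z: go to q1, push Z → (q1, 03101, Z)
  read 0, top Z: go to q2, push XZ → (q2, 3101, XZ)
  read 3, top X: go to q0, push ε → (q0, 101, Z)
  read 1, top Z: go to q2, push Z → (q2, 01, Z)
  read 0, top Z: go to q1, push Z → (q1, 1, Z)
  read 1, top Z: go to q1, push ε → (q1, ε, ε)
All input consumed and the stack is empty.

Accept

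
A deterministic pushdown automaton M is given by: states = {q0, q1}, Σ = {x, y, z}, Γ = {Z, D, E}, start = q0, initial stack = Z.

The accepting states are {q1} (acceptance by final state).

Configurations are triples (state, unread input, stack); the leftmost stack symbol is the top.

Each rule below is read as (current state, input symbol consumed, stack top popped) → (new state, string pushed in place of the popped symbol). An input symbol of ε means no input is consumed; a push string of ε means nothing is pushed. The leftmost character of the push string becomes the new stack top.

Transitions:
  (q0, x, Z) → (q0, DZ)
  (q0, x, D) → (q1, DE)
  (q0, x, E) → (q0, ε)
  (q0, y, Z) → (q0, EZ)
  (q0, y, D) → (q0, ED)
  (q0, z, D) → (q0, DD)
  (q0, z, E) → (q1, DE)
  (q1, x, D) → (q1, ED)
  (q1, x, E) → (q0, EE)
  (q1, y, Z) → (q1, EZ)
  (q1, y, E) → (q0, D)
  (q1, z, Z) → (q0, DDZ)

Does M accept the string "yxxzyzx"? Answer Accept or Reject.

(q0, yxxzyzx, Z) ⊢ (q0, xxzyzx, EZ) ⊢ (q0, xzyzx, Z) ⊢ (q0, zyzx, DZ) ⊢ (q0, yzx, DDZ) ⊢ (q0, zx, EDDZ) ⊢ (q1, x, DEDDZ) ⊢ (q1, ε, EDEDDZ)
All input consumed; state q1 ∈ F.

Accept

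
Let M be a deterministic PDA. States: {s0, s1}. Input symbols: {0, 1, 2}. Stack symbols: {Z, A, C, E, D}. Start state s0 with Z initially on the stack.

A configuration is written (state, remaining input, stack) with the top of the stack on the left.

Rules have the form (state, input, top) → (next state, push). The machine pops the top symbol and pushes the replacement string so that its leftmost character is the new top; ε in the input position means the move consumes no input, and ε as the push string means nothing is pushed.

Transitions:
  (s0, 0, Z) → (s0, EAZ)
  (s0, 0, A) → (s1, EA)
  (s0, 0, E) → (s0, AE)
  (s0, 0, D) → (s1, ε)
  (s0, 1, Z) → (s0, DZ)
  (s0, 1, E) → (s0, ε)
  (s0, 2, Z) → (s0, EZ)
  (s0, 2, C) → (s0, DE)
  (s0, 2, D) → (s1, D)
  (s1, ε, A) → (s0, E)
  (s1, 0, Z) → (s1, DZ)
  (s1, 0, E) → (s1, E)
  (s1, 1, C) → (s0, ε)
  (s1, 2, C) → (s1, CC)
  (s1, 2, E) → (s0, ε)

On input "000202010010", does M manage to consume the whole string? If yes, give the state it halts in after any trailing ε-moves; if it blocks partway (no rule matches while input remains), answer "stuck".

stuck

(s0, 000202010010, Z)
  read 0, top Z: go to s0, push EAZ → (s0, 00202010010, EAZ)
  read 0, top E: go to s0, push AE → (s0, 0202010010, AEAZ)
  read 0, top A: go to s1, push EA → (s1, 202010010, EAEAZ)
  read 2, top E: go to s0, push ε → (s0, 02010010, AEAZ)
  read 0, top A: go to s1, push EA → (s1, 2010010, EAEAZ)
  read 2, top E: go to s0, push ε → (s0, 010010, AEAZ)
  read 0, top A: go to s1, push EA → (s1, 10010, EAEAZ)
No transition for (s1, 1, top E); M blocks with input 10010 remaining.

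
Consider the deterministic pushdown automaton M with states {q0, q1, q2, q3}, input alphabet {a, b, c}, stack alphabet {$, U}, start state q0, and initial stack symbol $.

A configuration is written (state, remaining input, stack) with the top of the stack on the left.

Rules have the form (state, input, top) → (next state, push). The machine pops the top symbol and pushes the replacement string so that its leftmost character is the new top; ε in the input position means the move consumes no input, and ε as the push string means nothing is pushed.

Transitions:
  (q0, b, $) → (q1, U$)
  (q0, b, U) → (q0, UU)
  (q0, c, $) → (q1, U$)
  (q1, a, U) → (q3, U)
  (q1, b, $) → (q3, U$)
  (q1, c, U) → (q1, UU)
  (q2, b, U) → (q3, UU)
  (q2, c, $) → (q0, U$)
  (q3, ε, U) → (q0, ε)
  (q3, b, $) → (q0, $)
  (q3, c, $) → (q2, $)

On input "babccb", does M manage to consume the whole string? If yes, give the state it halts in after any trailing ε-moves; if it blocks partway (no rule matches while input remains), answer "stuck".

(q0, babccb, $)
  read b, top $: go to q1, push U$ → (q1, abccb, U$)
  read a, top U: go to q3, push U → (q3, bccb, U$)
  ε-move, top U: go to q0, push ε → (q0, bccb, $)
  read b, top $: go to q1, push U$ → (q1, ccb, U$)
  read c, top U: go to q1, push UU → (q1, cb, UU$)
  read c, top U: go to q1, push UU → (q1, b, UUU$)
No transition for (q1, b, top U); M blocks with input b remaining.

stuck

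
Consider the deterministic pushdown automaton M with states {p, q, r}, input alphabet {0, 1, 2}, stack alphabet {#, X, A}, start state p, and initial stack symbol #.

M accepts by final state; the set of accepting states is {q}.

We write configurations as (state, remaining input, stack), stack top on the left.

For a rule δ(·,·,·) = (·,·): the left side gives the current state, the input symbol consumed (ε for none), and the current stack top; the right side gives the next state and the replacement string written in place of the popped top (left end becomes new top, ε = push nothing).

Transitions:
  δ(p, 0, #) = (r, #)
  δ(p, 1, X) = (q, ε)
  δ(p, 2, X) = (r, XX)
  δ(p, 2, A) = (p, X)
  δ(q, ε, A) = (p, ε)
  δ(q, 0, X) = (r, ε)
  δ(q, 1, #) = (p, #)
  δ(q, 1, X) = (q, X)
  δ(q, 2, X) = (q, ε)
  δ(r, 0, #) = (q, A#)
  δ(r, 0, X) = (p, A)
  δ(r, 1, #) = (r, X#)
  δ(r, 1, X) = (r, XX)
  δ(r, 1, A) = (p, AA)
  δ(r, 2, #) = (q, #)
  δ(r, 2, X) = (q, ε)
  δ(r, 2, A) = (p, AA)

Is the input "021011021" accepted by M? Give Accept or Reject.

(p, 021011021, #)
  read 0, top #: go to r, push # → (r, 21011021, #)
  read 2, top #: go to q, push # → (q, 1011021, #)
  read 1, top #: go to p, push # → (p, 011021, #)
  read 0, top #: go to r, push # → (r, 11021, #)
  read 1, top #: go to r, push X# → (r, 1021, X#)
  read 1, top X: go to r, push XX → (r, 021, XX#)
  read 0, top X: go to p, push A → (p, 21, AX#)
  read 2, top A: go to p, push X → (p, 1, XX#)
  read 1, top X: go to q, push ε → (q, ε, X#)
All input consumed; state q ∈ F.

Accept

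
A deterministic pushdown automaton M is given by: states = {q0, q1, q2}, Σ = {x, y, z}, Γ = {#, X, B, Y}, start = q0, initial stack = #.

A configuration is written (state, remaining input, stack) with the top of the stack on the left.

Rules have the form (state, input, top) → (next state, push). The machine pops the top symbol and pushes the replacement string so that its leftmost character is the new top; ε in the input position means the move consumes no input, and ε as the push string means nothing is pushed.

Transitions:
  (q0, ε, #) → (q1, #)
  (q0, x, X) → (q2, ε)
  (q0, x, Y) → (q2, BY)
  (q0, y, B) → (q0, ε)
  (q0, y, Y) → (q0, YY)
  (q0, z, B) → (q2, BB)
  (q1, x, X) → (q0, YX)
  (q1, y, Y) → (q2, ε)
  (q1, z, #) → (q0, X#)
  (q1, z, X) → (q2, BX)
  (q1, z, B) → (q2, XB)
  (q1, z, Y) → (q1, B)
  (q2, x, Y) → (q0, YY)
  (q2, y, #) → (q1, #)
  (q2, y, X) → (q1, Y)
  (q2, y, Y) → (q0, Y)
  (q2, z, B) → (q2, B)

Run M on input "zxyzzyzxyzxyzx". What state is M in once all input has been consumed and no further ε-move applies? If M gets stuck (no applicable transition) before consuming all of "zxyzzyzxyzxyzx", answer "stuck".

(q0, zxyzzyzxyzxyzx, #)
  ε-move, top #: go to q1, push # → (q1, zxyzzyzxyzxyzx, #)
  read z, top #: go to q0, push X# → (q0, xyzzyzxyzxyzx, X#)
  read x, top X: go to q2, push ε → (q2, yzzyzxyzxyzx, #)
  read y, top #: go to q1, push # → (q1, zzyzxyzxyzx, #)
  read z, top #: go to q0, push X# → (q0, zyzxyzxyzx, X#)
No transition for (q0, z, top X); M blocks with input zyzxyzxyzx remaining.

stuck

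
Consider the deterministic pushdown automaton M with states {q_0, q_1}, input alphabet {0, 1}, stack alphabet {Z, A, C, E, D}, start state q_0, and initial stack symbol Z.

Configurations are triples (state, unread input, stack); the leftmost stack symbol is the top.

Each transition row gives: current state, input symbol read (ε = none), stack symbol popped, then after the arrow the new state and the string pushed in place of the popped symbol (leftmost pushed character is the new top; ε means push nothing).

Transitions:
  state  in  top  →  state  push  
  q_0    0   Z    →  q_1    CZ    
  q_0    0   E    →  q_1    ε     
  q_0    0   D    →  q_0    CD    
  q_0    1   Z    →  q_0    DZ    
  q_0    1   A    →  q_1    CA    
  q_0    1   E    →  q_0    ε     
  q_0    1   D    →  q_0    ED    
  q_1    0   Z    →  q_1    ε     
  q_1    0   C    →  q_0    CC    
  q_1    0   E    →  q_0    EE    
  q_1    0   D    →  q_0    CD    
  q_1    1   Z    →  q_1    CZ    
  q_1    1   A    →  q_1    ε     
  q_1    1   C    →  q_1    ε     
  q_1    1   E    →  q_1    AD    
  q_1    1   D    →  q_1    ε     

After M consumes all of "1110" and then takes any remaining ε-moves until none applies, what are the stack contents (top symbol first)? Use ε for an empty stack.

CDZ

(q_0, 1110, Z)
  read 1, top Z: go to q_0, push DZ → (q_0, 110, DZ)
  read 1, top D: go to q_0, push ED → (q_0, 10, EDZ)
  read 1, top E: go to q_0, push ε → (q_0, 0, DZ)
  read 0, top D: go to q_0, push CD → (q_0, ε, CDZ)
All input consumed in state q_0 with stack CDZ.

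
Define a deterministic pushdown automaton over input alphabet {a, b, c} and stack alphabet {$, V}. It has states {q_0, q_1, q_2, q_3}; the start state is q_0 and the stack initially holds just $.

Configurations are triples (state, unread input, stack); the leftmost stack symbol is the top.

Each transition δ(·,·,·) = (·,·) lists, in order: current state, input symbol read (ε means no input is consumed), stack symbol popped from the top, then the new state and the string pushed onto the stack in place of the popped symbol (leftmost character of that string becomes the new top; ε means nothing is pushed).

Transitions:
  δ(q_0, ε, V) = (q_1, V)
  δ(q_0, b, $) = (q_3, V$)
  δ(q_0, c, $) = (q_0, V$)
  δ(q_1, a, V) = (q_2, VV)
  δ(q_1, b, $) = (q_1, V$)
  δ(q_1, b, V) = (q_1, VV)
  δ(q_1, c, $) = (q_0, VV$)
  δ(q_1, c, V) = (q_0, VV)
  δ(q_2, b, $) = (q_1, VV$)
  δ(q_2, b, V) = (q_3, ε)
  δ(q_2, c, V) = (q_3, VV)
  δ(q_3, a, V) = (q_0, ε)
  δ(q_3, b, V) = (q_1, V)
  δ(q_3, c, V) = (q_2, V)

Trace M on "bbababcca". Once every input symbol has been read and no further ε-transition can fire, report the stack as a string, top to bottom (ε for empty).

V$

(q_0, bbababcca, $)
  read b, top $: go to q_3, push V$ → (q_3, bababcca, V$)
  read b, top V: go to q_1, push V → (q_1, ababcca, V$)
  read a, top V: go to q_2, push VV → (q_2, babcca, VV$)
  read b, top V: go to q_3, push ε → (q_3, abcca, V$)
  read a, top V: go to q_0, push ε → (q_0, bcca, $)
  read b, top $: go to q_3, push V$ → (q_3, cca, V$)
  read c, top V: go to q_2, push V → (q_2, ca, V$)
  read c, top V: go to q_3, push VV → (q_3, a, VV$)
  read a, top V: go to q_0, push ε → (q_0, ε, V$)
  ε-move, top V: go to q_1, push V → (q_1, ε, V$)
All input consumed in state q_1 with stack V$.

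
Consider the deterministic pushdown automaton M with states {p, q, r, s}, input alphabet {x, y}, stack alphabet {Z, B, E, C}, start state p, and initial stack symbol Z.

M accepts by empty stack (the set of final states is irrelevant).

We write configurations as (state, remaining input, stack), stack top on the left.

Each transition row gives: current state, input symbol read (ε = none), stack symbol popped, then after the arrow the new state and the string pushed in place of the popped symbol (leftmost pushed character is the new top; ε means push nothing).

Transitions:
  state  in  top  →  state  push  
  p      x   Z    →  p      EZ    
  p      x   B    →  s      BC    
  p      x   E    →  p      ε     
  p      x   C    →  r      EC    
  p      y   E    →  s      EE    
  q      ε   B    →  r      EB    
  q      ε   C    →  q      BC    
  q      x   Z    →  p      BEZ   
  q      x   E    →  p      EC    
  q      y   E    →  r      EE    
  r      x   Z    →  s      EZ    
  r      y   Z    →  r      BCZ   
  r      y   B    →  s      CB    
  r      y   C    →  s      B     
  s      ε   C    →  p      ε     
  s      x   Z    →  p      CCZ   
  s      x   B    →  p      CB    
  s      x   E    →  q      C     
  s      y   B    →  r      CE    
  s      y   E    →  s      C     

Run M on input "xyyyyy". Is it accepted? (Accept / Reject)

Reject

(p, xyyyyy, Z)
  read x, top Z: go to p, push EZ → (p, yyyyy, EZ)
  read y, top E: go to s, push EE → (s, yyyy, EEZ)
  read y, top E: go to s, push C → (s, yyy, CEZ)
  ε-move, top C: go to p, push ε → (p, yyy, EZ)
  read y, top E: go to s, push EE → (s, yy, EEZ)
  read y, top E: go to s, push C → (s, y, CEZ)
  ε-move, top C: go to p, push ε → (p, y, EZ)
  read y, top E: go to s, push EE → (s, ε, EEZ)
All input consumed; stack is EEZ, not empty, and no further ε-move applies.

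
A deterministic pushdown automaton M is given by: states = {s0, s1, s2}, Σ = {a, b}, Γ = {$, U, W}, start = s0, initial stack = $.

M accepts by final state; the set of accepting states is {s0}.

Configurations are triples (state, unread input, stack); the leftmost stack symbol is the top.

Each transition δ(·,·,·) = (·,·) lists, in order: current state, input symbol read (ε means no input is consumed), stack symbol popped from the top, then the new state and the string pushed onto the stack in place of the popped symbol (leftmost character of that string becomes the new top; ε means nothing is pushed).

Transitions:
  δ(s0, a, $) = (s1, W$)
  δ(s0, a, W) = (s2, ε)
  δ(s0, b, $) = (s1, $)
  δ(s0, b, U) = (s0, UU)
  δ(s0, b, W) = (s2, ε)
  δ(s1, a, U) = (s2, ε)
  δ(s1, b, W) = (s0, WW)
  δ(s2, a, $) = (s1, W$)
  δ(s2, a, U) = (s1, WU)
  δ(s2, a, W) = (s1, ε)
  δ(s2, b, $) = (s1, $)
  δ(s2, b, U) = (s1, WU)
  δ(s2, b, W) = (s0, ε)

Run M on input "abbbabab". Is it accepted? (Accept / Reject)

(s0, abbbabab, $) ⊢ (s1, bbbabab, W$) ⊢ (s0, bbabab, WW$) ⊢ (s2, babab, W$) ⊢ (s0, abab, $) ⊢ (s1, bab, W$) ⊢ (s0, ab, WW$) ⊢ (s2, b, W$) ⊢ (s0, ε, $)
All input consumed; state s0 ∈ F.

Accept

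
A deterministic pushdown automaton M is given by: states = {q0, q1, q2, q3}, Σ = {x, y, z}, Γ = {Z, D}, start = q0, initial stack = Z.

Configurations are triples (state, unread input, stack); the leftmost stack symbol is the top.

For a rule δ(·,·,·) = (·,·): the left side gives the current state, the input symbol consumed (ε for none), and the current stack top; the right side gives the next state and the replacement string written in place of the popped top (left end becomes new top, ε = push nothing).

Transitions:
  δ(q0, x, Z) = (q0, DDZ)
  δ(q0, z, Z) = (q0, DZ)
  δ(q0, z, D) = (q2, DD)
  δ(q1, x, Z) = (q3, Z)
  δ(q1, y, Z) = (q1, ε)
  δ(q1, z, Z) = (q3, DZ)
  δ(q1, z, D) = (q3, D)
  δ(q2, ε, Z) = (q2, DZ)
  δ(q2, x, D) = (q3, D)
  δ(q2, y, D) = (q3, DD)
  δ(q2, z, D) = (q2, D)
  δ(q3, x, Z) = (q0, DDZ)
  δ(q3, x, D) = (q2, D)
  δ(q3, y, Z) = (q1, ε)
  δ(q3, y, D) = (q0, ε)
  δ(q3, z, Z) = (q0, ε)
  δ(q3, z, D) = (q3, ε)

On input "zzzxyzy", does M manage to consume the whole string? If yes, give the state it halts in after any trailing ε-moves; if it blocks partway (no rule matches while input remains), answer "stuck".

(q0, zzzxyzy, Z)
  read z, top Z: go to q0, push DZ → (q0, zzxyzy, DZ)
  read z, top D: go to q2, push DD → (q2, zxyzy, DDZ)
  read z, top D: go to q2, push D → (q2, xyzy, DDZ)
  read x, top D: go to q3, push D → (q3, yzy, DDZ)
  read y, top D: go to q0, push ε → (q0, zy, DZ)
  read z, top D: go to q2, push DD → (q2, y, DDZ)
  read y, top D: go to q3, push DD → (q3, ε, DDDZ)
All input consumed; M is in state q3.

q3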